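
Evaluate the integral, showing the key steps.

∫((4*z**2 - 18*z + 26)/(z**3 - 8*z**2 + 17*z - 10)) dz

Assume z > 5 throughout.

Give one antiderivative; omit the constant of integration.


Step 1. Decompose ∫((4*z**2 - 18*z + 26)/(z**3 - 8*z**2 + 17*z - 10)) dz by partial fractions, (4*z**2 - 18*z + 26)/(z**3 - 8*z**2 + 17*z - 10) = 3/(z - 1) - 2/(z - 2) + 3/(z - 5): now ∫(3/(z - 5)) dz + ∫(-2/(z - 2)) dz + ∫(3/(z - 1)) dz.
Step 2. Evaluate the standard form [assuming z > 5]: now 3*log(z - 5) + ∫(-2/(z - 2)) dz + ∫(3/(z - 1)) dz.
Step 3. Evaluate the standard form [assuming z > 2]: now 3*log(z - 5) - 2*log(z - 2) + ∫(3/(z - 1)) dz.
Step 4. Evaluate the standard form [assuming z > 1]: now 3*log(z - 5) - 2*log(z - 2) + 3*log(z - 1).
Answer: 3*log(z - 5) - 2*log(z - 2) + 3*log(z - 1).


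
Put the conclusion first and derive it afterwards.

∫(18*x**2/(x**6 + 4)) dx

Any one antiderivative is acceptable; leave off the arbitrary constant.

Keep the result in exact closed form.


The answer is 3*atan(x**3/2).
Step 1. Substitute u = x**3, turning ∫(18*x**2/(x**6 + 4)) dx into ∫(6/(u**2 + 4)) du: now ∫(6/(u**2 + 4)) du.
Step 2. Evaluate the standard form: now 3*atan(u/2).
Step 3. Substitute back u = x**3: now 3*atan(x**3/2).
Answer: 3*atan(x**3/2).


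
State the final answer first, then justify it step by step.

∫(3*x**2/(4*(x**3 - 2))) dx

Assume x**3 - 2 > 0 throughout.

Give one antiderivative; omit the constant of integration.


The answer is log(x**3 - 2)/4.
Step 1. Substitute u = x**3 - 2, turning ∫(3*x**2/(4*(x**3 - 2))) dx into ∫(1/(4*u)) du: now ∫(1/(4*u)) du.
Step 2. Evaluate the standard form [assuming u > 0]: now log(u)/4.
Step 3. Substitute back u = x**3 - 2: now log(x**3 - 2)/4.
Answer: log(x**3 - 2)/4.


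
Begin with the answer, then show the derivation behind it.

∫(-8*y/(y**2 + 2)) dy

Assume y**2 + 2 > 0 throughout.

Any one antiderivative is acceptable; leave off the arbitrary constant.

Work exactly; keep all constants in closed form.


The answer is -4*log(y**2 + 2).
Step 1. Substitute u = y**2 + 2, turning ∫(-8*y/(y**2 + 2)) dy into ∫(-4/u) du: now ∫(-4/u) du.
Step 2. Evaluate the standard form [assuming u > 0]: now -4*log(u).
Step 3. Substitute back u = y**2 + 2: now -4*log(y**2 + 2).
Answer: -4*log(y**2 + 2).


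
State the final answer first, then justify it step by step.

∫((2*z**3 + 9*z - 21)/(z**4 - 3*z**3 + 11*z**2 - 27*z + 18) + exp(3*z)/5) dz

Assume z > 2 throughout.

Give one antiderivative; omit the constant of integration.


The answer is exp(3*z)/15 + log(z - 2) + log(z - 1) + atan(z/3).
Step 1. Rewrite: now ∫((2*z**3 + 9*z - 21)/(z**4 - 3*z**3 + 11*z**2 - 27*z + 18)) dz + ∫(exp(3*z)/5) dz.
Step 2. Decompose ∫((2*z**3 + 9*z - 21)/(z**4 - 3*z**3 + 11*z**2 - 27*z + 18)) dz by partial fractions, (2*z**3 + 9*z - 21)/(z**4 - 3*z**3 + 11*z**2 - 27*z + 18) = 3/(z**2 + 9) + 1/(z - 1) + 1/(z - 2): now ∫(1/(z - 2)) dz + ∫(1/(z - 1)) dz + ∫(3/(z**2 + 9)) dz + ∫(exp(3*z)/5) dz.
Step 3. Evaluate the standard form [assuming z > 1]: now log(z - 1) + ∫(1/(z - 2)) dz + ∫(3/(z**2 + 9)) dz + ∫(exp(3*z)/5) dz.
Step 4. Evaluate the standard form [assuming z > 2]: now log(z - 2) + log(z - 1) + ∫(3/(z**2 + 9)) dz + ∫(exp(3*z)/5) dz.
Step 5. Evaluate the standard form: now log(z - 2) + log(z - 1) + atan(z/3) + ∫(exp(3*z)/5) dz.
Step 6. Evaluate the standard form: now exp(3*z)/15 + log(z - 2) + log(z - 1) + atan(z/3).
Answer: exp(3*z)/15 + log(z - 2) + log(z - 1) + atan(z/3).


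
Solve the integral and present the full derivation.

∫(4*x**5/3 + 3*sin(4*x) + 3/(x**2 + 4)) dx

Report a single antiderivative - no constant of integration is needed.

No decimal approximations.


Step 1. Rewrite: now ∫(4*x**5/3) dx + ∫(3/(x**2 + 4)) dx + ∫(3*sin(4*x)) dx.
Step 2. Evaluate the standard form: now 3*atan(x/2)/2 + ∫(4*x**5/3) dx + ∫(3*sin(4*x)) dx.
Step 3. Evaluate the standard form: now -3*cos(4*x)/4 + 3*atan(x/2)/2 + ∫(4*x**5/3) dx.
Step 4. Evaluate the standard form: now 2*x**6/9 - 3*cos(4*x)/4 + 3*atan(x/2)/2.
Answer: 2*x**6/9 - 3*cos(4*x)/4 + 3*atan(x/2)/2.


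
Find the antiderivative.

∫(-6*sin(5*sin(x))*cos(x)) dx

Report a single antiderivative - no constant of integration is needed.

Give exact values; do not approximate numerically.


Answer: 6*cos(5*sin(x))/5.


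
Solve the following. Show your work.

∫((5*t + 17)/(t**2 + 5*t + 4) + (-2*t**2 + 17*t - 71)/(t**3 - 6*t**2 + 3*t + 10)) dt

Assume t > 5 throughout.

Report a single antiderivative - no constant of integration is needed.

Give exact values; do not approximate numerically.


Step 1. Rewrite: now ∫((5*t + 17)/(t**2 + 5*t + 4)) dt + ∫((-2*t**2 + 17*t - 71)/(t**3 - 6*t**2 + 3*t + 10)) dt.
Step 2. Decompose ∫((-2*t**2 + 17*t - 71)/(t**3 - 6*t**2 + 3*t + 10)) dt by partial fractions, (-2*t**2 + 17*t - 71)/(t**3 - 6*t**2 + 3*t + 10) = -5/(t + 1) + 5/(t - 2) - 2/(t - 5): now ∫((5*t + 17)/(t**2 + 5*t + 4)) dt + ∫(-2/(t - 5)) dt + ∫(5/(t - 2)) dt + ∫(-5/(t + 1)) dt.
Step 3. Evaluate the standard form [assuming t > 5]: now -2*log(t - 5) + ∫((5*t + 17)/(t**2 + 5*t + 4)) dt + ∫(5/(t - 2)) dt + ∫(-5/(t + 1)) dt.
Step 4. Evaluate the standard form [assuming t > 2]: now -2*log(t - 5) + 5*log(t - 2) + ∫((5*t + 17)/(t**2 + 5*t + 4)) dt + ∫(-5/(t + 1)) dt.
Step 5. Evaluate the standard form [assuming t > -1]: now -2*log(t - 5) + 5*log(t - 2) - 5*log(t + 1) + ∫((5*t + 17)/(t**2 + 5*t + 4)) dt.
Step 6. Decompose ∫((5*t + 17)/(t**2 + 5*t + 4)) dt by partial fractions, (5*t + 17)/(t**2 + 5*t + 4) = 1/(t + 4) + 4/(t + 1): now -2*log(t - 5) + 5*log(t - 2) - 5*log(t + 1) + ∫(4/(t + 1)) dt + ∫(1/(t + 4)) dt.
Step 7. Evaluate the standard form [assuming t > -1]: now -2*log(t - 5) + 5*log(t - 2) - log(t + 1) + ∫(1/(t + 4)) dt.
Step 8. Evaluate the standard form [assuming t > -4]: now -2*log(t - 5) + 5*log(t - 2) - log(t + 1) + log(t + 4).
Answer: -2*log(t - 5) + 5*log(t - 2) - log(t + 1) + log(t + 4).


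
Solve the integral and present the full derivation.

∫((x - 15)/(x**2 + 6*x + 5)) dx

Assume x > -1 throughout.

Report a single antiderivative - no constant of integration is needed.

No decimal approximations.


Step 1. Decompose ∫((x - 15)/(x**2 + 6*x + 5)) dx by partial fractions, (x - 15)/(x**2 + 6*x + 5) = 5/(x + 5) - 4/(x + 1): now ∫(-4/(x + 1)) dx + ∫(5/(x + 5)) dx.
Step 2. Evaluate the standard form [assuming x > -5]: now 5*log(x + 5) + ∫(-4/(x + 1)) dx.
Step 3. Evaluate the standard form [assuming x > -1]: now -4*log(x + 1) + 5*log(x + 5).
Answer: -4*log(x + 1) + 5*log(x + 5).


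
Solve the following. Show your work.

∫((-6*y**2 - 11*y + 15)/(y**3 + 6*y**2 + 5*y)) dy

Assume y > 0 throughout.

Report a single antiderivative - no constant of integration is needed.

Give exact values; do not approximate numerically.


Step 1. Decompose ∫((-6*y**2 - 11*y + 15)/(y**3 + 6*y**2 + 5*y)) dy by partial fractions, (-6*y**2 - 11*y + 15)/(y**3 + 6*y**2 + 5*y) = -4/(y + 5) - 5/(y + 1) + 3/y: now ∫(3/y) dy + ∫(-5/(y + 1)) dy + ∫(-4/(y + 5)) dy.
Step 2. Evaluate the standard form [assuming y > 0]: now 3*log(y) + ∫(-5/(y + 1)) dy + ∫(-4/(y + 5)) dy.
Step 3. Evaluate the standard form [assuming y > -1]: now 3*log(y) - 5*log(y + 1) + ∫(-4/(y + 5)) dy.
Step 4. Evaluate the standard form [assuming y > -5]: now 3*log(y) - 5*log(y + 1) - 4*log(y + 5).
Answer: 3*log(y) - 5*log(y + 1) - 4*log(y + 5).


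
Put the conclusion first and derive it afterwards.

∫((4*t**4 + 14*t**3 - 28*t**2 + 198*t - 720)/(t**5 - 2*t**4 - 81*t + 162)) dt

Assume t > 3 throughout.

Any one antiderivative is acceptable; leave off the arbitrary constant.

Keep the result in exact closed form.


The answer is 3*log(t - 3) + 4*log(t - 2) - 3*log(t + 3) - 4*atan(t/3)/3.
Step 1. Decompose ∫((4*t**4 + 14*t**3 - 28*t**2 + 198*t - 720)/(t**5 - 2*t**4 - 81*t + 162)) dt by partial fractions, (4*t**4 + 14*t**3 - 28*t**2 + 198*t - 720)/(t**5 - 2*t**4 - 81*t + 162) = -4/(t**2 + 9) - 3/(t + 3) + 4/(t - 2) + 3/(t - 3): now ∫(3/(t - 3)) dt + ∫(4/(t - 2)) dt + ∫(-3/(t + 3)) dt + ∫(-4/(t**2 + 9)) dt.
Step 2. Evaluate the standard form [assuming t > -3]: now -3*log(t + 3) + ∫(3/(t - 3)) dt + ∫(4/(t - 2)) dt + ∫(-4/(t**2 + 9)) dt.
Step 3. Evaluate the standard form [assuming t > 2]: now 4*log(t - 2) - 3*log(t + 3) + ∫(3/(t - 3)) dt + ∫(-4/(t**2 + 9)) dt.
Step 4. Evaluate the standard form [assuming t > 3]: now 3*log(t - 3) + 4*log(t - 2) - 3*log(t + 3) + ∫(-4/(t**2 + 9)) dt.
Step 5. Evaluate the standard form: now 3*log(t - 3) + 4*log(t - 2) - 3*log(t + 3) - 4*atan(t/3)/3.
Answer: 3*log(t - 3) + 4*log(t - 2) - 3*log(t + 3) - 4*atan(t/3)/3.


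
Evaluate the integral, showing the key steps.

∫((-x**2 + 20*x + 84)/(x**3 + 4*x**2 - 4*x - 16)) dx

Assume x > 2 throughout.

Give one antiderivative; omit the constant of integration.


Step 1. Decompose ∫((-x**2 + 20*x + 84)/(x**3 + 4*x**2 - 4*x - 16)) dx by partial fractions, (-x**2 + 20*x + 84)/(x**3 + 4*x**2 - 4*x - 16) = -1/(x + 4) - 5/(x + 2) + 5/(x - 2): now ∫(5/(x - 2)) dx + ∫(-5/(x + 2)) dx + ∫(-1/(x + 4)) dx.
Step 2. Evaluate the standard form [assuming x > -4]: now -log(x + 4) + ∫(5/(x - 2)) dx + ∫(-5/(x + 2)) dx.
Step 3. Evaluate the standard form [assuming x > 2]: now 5*log(x - 2) - log(x + 4) + ∫(-5/(x + 2)) dx.
Step 4. Evaluate the standard form [assuming x > -2]: now 5*log(x - 2) - 5*log(x + 2) - log(x + 4).
Answer: 5*log(x - 2) - 5*log(x + 2) - log(x + 4).


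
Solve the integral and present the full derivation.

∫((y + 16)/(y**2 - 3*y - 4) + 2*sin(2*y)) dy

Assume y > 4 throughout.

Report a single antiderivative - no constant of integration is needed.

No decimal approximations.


Step 1. Rewrite: now ∫((y + 16)/(y**2 - 3*y - 4)) dy + ∫(2*sin(2*y)) dy.
Step 2. Decompose ∫((y + 16)/(y**2 - 3*y - 4)) dy by partial fractions, (y + 16)/(y**2 - 3*y - 4) = -3/(y + 1) + 4/(y - 4): now ∫(4/(y - 4)) dy + ∫(-3/(y + 1)) dy + ∫(2*sin(2*y)) dy.
Step 3. Evaluate the standard form [assuming y > -1]: now -3*log(y + 1) + ∫(4/(y - 4)) dy + ∫(2*sin(2*y)) dy.
Step 4. Evaluate the standard form [assuming y > 4]: now 4*log(y - 4) - 3*log(y + 1) + ∫(2*sin(2*y)) dy.
Step 5. Evaluate the standard form: now 4*log(y - 4) - 3*log(y + 1) - cos(2*y).
Answer: 4*log(y - 4) - 3*log(y + 1) - cos(2*y).


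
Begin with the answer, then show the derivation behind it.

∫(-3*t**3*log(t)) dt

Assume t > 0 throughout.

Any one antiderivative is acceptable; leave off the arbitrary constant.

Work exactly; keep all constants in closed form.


The answer is -3*t**4*log(t)/4 + 3*t**4/16.
Step 1. Integrate ∫(-3*t**3*log(t)) dt by parts with u = log(t), dv = (-3*t**3) dt, so v = -3*t**4/4 [assuming t > 0]: now -3*t**4*log(t)/4 + ∫(3*t**3/4) dt.
Step 2. Evaluate the standard form: now -3*t**4*log(t)/4 + 3*t**4/16.
Answer: -3*t**4*log(t)/4 + 3*t**4/16.


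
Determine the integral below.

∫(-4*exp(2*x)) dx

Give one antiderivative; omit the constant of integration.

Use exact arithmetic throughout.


Answer: -2*exp(2*x).


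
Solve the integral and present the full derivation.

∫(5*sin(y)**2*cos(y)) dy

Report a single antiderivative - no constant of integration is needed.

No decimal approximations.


Step 1. Substitute u = sin(y), turning ∫(5*sin(y)**2*cos(y)) dy into ∫(5*u**2) du: now ∫(5*u**2) du.
Step 2. Evaluate the standard form: now 5*u**3/3.
Step 3. Substitute back u = sin(y): now 5*sin(y)**3/3.
Answer: 5*sin(y)**3/3.


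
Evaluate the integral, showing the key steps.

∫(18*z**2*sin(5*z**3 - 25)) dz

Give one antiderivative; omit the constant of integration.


Step 1. Substitute u = z**3 - 5, turning ∫(18*z**2*sin(5*z**3 - 25)) dz into ∫(6*sin(5*u)) du: now ∫(6*sin(5*u)) du.
Step 2. Evaluate the standard form: now -6*cos(5*u)/5.
Step 3. Substitute back u = z**3 - 5: now -6*cos(5*z**3 - 25)/5.
Answer: -6*cos(5*z**3 - 25)/5.


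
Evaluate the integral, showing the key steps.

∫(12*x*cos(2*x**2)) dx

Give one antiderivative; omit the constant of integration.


Step 1. Substitute u = x**2, turning ∫(12*x*cos(2*x**2)) dx into ∫(6*cos(2*u)) du: now ∫(6*cos(2*u)) du.
Step 2. Evaluate the standard form: now 3*sin(2*u).
Step 3. Substitute back u = x**2: now 3*sin(2*x**2).
Answer: 3*sin(2*x**2).


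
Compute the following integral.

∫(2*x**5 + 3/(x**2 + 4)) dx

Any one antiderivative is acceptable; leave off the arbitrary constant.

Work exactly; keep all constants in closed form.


Answer: x**6/3 + 3*atan(x/2)/2.


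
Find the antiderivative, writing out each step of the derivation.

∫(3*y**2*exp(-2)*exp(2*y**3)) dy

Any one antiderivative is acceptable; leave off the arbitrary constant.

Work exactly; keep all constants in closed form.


Step 1. Substitute u = y**3 - 1, turning ∫(3*y**2*exp(-2)*exp(2*y**3)) dy into ∫(exp(2*u)) du: now ∫(exp(2*u)) du.
Step 2. Evaluate the standard form: now exp(2*u)/2.
Step 3. Substitute back u = y**3 - 1: now exp(2*y**3 - 2)/2.
Answer: exp(2*y**3 - 2)/2.


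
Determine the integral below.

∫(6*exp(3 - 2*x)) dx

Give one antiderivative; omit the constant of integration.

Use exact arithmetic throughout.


Answer: -3*exp(3 - 2*x).


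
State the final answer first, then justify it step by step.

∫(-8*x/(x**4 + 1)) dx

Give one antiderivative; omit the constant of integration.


The answer is -4*atan(x**2).
Step 1. Substitute u = x**2, turning ∫(-8*x/(x**4 + 1)) dx into ∫(-4/(u**2 + 1)) du: now ∫(-4/(u**2 + 1)) du.
Step 2. Evaluate the standard form: now -4*atan(u).
Step 3. Substitute back u = x**2: now -4*atan(x**2).
Answer: -4*atan(x**2).


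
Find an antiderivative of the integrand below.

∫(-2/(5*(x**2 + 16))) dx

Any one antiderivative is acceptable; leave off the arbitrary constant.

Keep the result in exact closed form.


Answer: -atan(x/4)/10.


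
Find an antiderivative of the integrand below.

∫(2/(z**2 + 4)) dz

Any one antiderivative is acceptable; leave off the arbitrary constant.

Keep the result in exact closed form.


Answer: atan(z/2).


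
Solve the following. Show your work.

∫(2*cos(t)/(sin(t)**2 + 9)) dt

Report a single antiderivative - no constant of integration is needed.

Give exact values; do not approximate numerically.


Step 1. Substitute u = sin(t), turning ∫(2*cos(t)/(sin(t)**2 + 9)) dt into ∫(2/(u**2 + 9)) du: now ∫(2/(u**2 + 9)) du.
Step 2. Evaluate the standard form: now 2*atan(u/3)/3.
Step 3. Substitute back u = sin(t): now 2*atan(sin(t)/3)/3.
Answer: 2*atan(sin(t)/3)/3.


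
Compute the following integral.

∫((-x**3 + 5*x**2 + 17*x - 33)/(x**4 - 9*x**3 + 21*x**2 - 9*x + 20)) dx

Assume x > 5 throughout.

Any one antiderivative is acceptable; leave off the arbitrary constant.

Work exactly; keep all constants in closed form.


Answer: 2*log(x - 5) - 3*log(x - 4) - 2*atan(x).


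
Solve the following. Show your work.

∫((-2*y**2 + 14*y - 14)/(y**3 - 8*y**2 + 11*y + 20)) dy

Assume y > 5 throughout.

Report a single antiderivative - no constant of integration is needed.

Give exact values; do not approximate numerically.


Step 1. Decompose ∫((-2*y**2 + 14*y - 14)/(y**3 - 8*y**2 + 11*y + 20)) dy by partial fractions, (-2*y**2 + 14*y - 14)/(y**3 - 8*y**2 + 11*y + 20) = -1/(y + 1) - 2/(y - 4) + 1/(y - 5): now ∫(1/(y - 5)) dy + ∫(-2/(y - 4)) dy + ∫(-1/(y + 1)) dy.
Step 2. Evaluate the standard form [assuming y > 5]: now log(y - 5) + ∫(-2/(y - 4)) dy + ∫(-1/(y + 1)) dy.
Step 3. Evaluate the standard form [assuming y > 4]: now log(y - 5) - 2*log(y - 4) + ∫(-1/(y + 1)) dy.
Step 4. Evaluate the standard form [assuming y > -1]: now log(y - 5) - 2*log(y - 4) - log(y + 1).
Answer: log(y - 5) - 2*log(y - 4) - log(y + 1).


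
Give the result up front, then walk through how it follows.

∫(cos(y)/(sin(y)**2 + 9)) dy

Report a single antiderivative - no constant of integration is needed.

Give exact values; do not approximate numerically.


The answer is atan(sin(y)/3)/3.
Step 1. Substitute u = sin(y), turning ∫(cos(y)/(sin(y)**2 + 9)) dy into ∫(1/(u**2 + 9)) du: now ∫(1/(u**2 + 9)) du.
Step 2. Evaluate the standard form: now atan(u/3)/3.
Step 3. Substitute back u = sin(y): now atan(sin(y)/3)/3.
Answer: atan(sin(y)/3)/3.


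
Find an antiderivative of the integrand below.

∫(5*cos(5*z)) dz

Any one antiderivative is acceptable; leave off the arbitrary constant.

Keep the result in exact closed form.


Answer: sin(5*z).


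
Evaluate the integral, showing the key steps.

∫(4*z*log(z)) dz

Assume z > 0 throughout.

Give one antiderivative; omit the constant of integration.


Step 1. Integrate ∫(4*z*log(z)) dz by parts with u = log(z), dv = (4*z) dz, so v = 2*z**2 [assuming z > 0]: now 2*z**2*log(z) + ∫(-2*z) dz.
Step 2. Evaluate the standard form: now 2*z**2*log(z) - z**2.
Answer: 2*z**2*log(z) - z**2.


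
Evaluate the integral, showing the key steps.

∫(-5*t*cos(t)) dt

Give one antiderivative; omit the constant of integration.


Step 1. Integrate ∫(-5*t*cos(t)) dt by parts with u = t, dv = (-5*cos(t)) dt, so v = -5*sin(t): now -5*t*sin(t) + ∫(5*sin(t)) dt.
Step 2. Evaluate the standard form: now -5*t*sin(t) - 5*cos(t).
Answer: -5*t*sin(t) - 5*cos(t).


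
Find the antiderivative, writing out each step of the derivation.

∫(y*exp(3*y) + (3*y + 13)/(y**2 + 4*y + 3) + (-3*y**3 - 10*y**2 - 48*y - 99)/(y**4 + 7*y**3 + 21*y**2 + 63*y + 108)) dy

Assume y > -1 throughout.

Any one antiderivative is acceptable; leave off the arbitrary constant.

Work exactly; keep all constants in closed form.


Step 1. Rewrite: now ∫(y*exp(3*y)) dy + ∫((3*y + 13)/(y**2 + 4*y + 3)) dy + ∫((-3*y**3 - 10*y**2 - 48*y - 99)/(y**4 + 7*y**3 + 21*y**2 + 63*y + 108)) dy.
Step 2. Decompose ∫((-3*y**3 - 10*y**2 - 48*y - 99)/(y**4 + 7*y**3 + 21*y**2 + 63*y + 108)) dy by partial fractions, (-3*y**3 - 10*y**2 - 48*y - 99)/(y**4 + 7*y**3 + 21*y**2 + 63*y + 108) = -3/(y**2 + 9) - 5/(y + 4) + 2/(y + 3): now ∫(y*exp(3*y)) dy + ∫((3*y + 13)/(y**2 + 4*y + 3)) dy + ∫(2/(y + 3)) dy + ∫(-5/(y + 4)) dy + ∫(-3/(y**2 + 9)) dy.
Step 3. Evaluate the standard form [assuming y > -3]: now 2*log(y + 3) + ∫(y*exp(3*y)) dy + ∫((3*y + 13)/(y**2 + 4*y + 3)) dy + ∫(-5/(y + 4)) dy + ∫(-3/(y**2 + 9)) dy.
Step 4. Evaluate the standard form [assuming y > -4]: now 2*log(y + 3) - 5*log(y + 4) + ∫(y*exp(3*y)) dy + ∫((3*y + 13)/(y**2 + 4*y + 3)) dy + ∫(-3/(y**2 + 9)) dy.
Step 5. Evaluate the standard form: now 2*log(y + 3) - 5*log(y + 4) - atan(y/3) + ∫(y*exp(3*y)) dy + ∫((3*y + 13)/(y**2 + 4*y + 3)) dy.
Step 6. Integrate ∫(y*exp(3*y)) dy by parts with u = y, dv = (exp(3*y)) dy, so v = exp(3*y)/3: now y*exp(3*y)/3 + 2*log(y + 3) - 5*log(y + 4) - atan(y/3) + ∫((3*y + 13)/(y**2 + 4*y + 3)) dy + ∫(-exp(3*y)/3) dy.
Step 7. Evaluate the standard form: now y*exp(3*y)/3 - exp(3*y)/9 + 2*log(y + 3) - 5*log(y + 4) - atan(y/3) + ∫((3*y + 13)/(y**2 + 4*y + 3)) dy.
Step 8. Decompose ∫((3*y + 13)/(y**2 + 4*y + 3)) dy by partial fractions, (3*y + 13)/(y**2 + 4*y + 3) = -2/(y + 3) + 5/(y + 1): now y*exp(3*y)/3 - exp(3*y)/9 + 2*log(y + 3) - 5*log(y + 4) - atan(y/3) + ∫(5/(y + 1)) dy + ∫(-2/(y + 3)) dy.
Step 9. Evaluate the standard form [assuming y > -3]: now y*exp(3*y)/3 - exp(3*y)/9 - 5*log(y + 4) - atan(y/3) + ∫(5/(y + 1)) dy.
Step 10. Evaluate the standard form [assuming y > -1]: now y*exp(3*y)/3 - exp(3*y)/9 + 5*log(y + 1) - 5*log(y + 4) - atan(y/3).
Answer: y*exp(3*y)/3 - exp(3*y)/9 + 5*log(y + 1) - 5*log(y + 4) - atan(y/3).


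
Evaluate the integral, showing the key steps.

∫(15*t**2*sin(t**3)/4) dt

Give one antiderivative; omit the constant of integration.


Step 1. Substitute u = t**3, turning ∫(15*t**2*sin(t**3)/4) dt into ∫(5*sin(u)/4) du: now ∫(5*sin(u)/4) du.
Step 2. Evaluate the standard form: now -5*cos(u)/4.
Step 3. Substitute back u = t**3: now -5*cos(t**3)/4.
Answer: -5*cos(t**3)/4.


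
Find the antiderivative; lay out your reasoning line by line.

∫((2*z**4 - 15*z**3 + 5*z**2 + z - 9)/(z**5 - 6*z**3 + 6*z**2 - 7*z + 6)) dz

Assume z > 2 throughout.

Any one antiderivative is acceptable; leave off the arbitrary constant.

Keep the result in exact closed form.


Step 1. Decompose ∫((2*z**4 - 15*z**3 + 5*z**2 + z - 9)/(z**5 - 6*z**3 + 6*z**2 - 7*z + 6)) dz by partial fractions, (2*z**4 - 15*z**3 + 5*z**2 + z - 9)/(z**5 - 6*z**3 + 6*z**2 - 7*z + 6) = -2/(z**2 + 1) + 3/(z + 3) + 2/(z - 1) - 3/(z - 2): now ∫(-3/(z - 2)) dz + ∫(2/(z - 1)) dz + ∫(3/(z + 3)) dz + ∫(-2/(z**2 + 1)) dz.
Step 2. Evaluate the standard form [assuming z > 2]: now -3*log(z - 2) + ∫(2/(z - 1)) dz + ∫(3/(z + 3)) dz + ∫(-2/(z**2 + 1)) dz.
Step 3. Evaluate the standard form [assuming z > -3]: now -3*log(z - 2) + 3*log(z + 3) + ∫(2/(z - 1)) dz + ∫(-2/(z**2 + 1)) dz.
Step 4. Evaluate the standard form [assuming z > 1]: now -3*log(z - 2) + 2*log(z - 1) + 3*log(z + 3) + ∫(-2/(z**2 + 1)) dz.
Step 5. Evaluate the standard form: now -3*log(z - 2) + 2*log(z - 1) + 3*log(z + 3) - 2*atan(z).
Answer: -3*log(z - 2) + 2*log(z - 1) + 3*log(z + 3) - 2*atan(z).


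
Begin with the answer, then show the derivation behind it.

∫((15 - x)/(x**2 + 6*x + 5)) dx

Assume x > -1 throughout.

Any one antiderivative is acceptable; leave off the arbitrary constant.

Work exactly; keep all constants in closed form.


The answer is 4*log(x + 1) - 5*log(x + 5).
Step 1. Decompose ∫((15 - x)/(x**2 + 6*x + 5)) dx by partial fractions, (15 - x)/(x**2 + 6*x + 5) = -5/(x + 5) + 4/(x + 1): now ∫(4/(x + 1)) dx + ∫(-5/(x + 5)) dx.
Step 2. Evaluate the standard form [assuming x > -5]: now -5*log(x + 5) + ∫(4/(x + 1)) dx.
Step 3. Evaluate the standard form [assuming x > -1]: now 4*log(x + 1) - 5*log(x + 5).
Answer: 4*log(x + 1) - 5*log(x + 5).


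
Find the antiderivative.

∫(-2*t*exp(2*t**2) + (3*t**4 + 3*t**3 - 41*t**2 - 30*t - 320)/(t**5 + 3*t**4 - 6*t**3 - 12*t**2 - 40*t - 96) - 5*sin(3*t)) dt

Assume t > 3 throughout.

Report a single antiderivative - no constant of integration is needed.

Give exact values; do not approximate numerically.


Answer: -exp(2*t**2)/2 - log(t - 3) + 5*log(t + 2) - log(t + 4) + 5*cos(3*t)/3 + 3*atan(t/2)/2.


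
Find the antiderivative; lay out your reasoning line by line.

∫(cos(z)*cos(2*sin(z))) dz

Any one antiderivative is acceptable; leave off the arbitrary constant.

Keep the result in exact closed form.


Step 1. Substitute u = sin(z), turning ∫(cos(z)*cos(2*sin(z))) dz into ∫(cos(2*u)) du: now ∫(cos(2*u)) du.
Step 2. Evaluate the standard form: now sin(2*u)/2.
Step 3. Substitute back u = sin(z): now sin(2*sin(z))/2.
Answer: sin(2*sin(z))/2.


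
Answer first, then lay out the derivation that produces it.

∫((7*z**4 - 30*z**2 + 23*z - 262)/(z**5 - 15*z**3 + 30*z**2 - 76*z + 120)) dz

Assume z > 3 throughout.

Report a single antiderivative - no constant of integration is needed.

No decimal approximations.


The answer is log(z - 3) + 4*log(z - 2) + 2*log(z + 5) - atan(z/2)/2.
Step 1. Decompose ∫((7*z**4 - 30*z**2 + 23*z - 262)/(z**5 - 15*z**3 + 30*z**2 - 76*z + 120)) dz by partial fractions, (7*z**4 - 30*z**2 + 23*z - 262)/(z**5 - 15*z**3 + 30*z**2 - 76*z + 120) = -1/(z**2 + 4) + 2/(z + 5) + 4/(z - 2) + 1/(z - 3): now ∫(1/(z - 3)) dz + ∫(4/(z - 2)) dz + ∫(2/(z + 5)) dz + ∫(-1/(z**2 + 4)) dz.
Step 2. Evaluate the standard form [assuming z > 2]: now 4*log(z - 2) + ∫(1/(z - 3)) dz + ∫(2/(z + 5)) dz + ∫(-1/(z**2 + 4)) dz.
Step 3. Evaluate the standard form [assuming z > 3]: now log(z - 3) + 4*log(z - 2) + ∫(2/(z + 5)) dz + ∫(-1/(z**2 + 4)) dz.
Step 4. Evaluate the standard form [assuming z > -5]: now log(z - 3) + 4*log(z - 2) + 2*log(z + 5) + ∫(-1/(z**2 + 4)) dz.
Step 5. Evaluate the standard form: now log(z - 3) + 4*log(z - 2) + 2*log(z + 5) - atan(z/2)/2.
Answer: log(z - 3) + 4*log(z - 2) + 2*log(z + 5) - atan(z/2)/2.


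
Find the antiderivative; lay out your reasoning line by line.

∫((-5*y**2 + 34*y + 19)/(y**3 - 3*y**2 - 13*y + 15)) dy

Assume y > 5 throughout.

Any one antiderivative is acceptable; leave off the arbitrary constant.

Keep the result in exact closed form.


Step 1. Decompose ∫((-5*y**2 + 34*y + 19)/(y**3 - 3*y**2 - 13*y + 15)) dy by partial fractions, (-5*y**2 + 34*y + 19)/(y**3 - 3*y**2 - 13*y + 15) = -4/(y + 3) - 3/(y - 1) + 2/(y - 5): now ∫(2/(y - 5)) dy + ∫(-3/(y - 1)) dy + ∫(-4/(y + 3)) dy.
Step 2. Evaluate the standard form [assuming y > 1]: now -3*log(y - 1) + ∫(2/(y - 5)) dy + ∫(-4/(y + 3)) dy.
Step 3. Evaluate the standard form [assuming y > -3]: now -3*log(y - 1) - 4*log(y + 3) + ∫(2/(y - 5)) dy.
Step 4. Evaluate the standard form [assuming y > 5]: now 2*log(y - 5) - 3*log(y - 1) - 4*log(y + 3).
Answer: 2*log(y - 5) - 3*log(y - 1) - 4*log(y + 3).


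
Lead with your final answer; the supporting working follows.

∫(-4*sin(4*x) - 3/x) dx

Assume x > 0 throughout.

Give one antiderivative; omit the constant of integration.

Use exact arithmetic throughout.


The answer is -3*log(x) + cos(4*x).
Step 1. Rewrite: now ∫(-3/x) dx + ∫(-4*sin(4*x)) dx.
Step 2. Evaluate the standard form [assuming x > 0]: now -3*log(x) + ∫(-4*sin(4*x)) dx.
Step 3. Evaluate the standard form: now -3*log(x) + cos(4*x).
Answer: -3*log(x) + cos(4*x).


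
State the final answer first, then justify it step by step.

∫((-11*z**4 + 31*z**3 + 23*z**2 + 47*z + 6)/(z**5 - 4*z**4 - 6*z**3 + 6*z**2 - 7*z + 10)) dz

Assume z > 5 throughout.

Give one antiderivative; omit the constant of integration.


The answer is -3*log(z - 5) - 4*log(z - 1) - 4*log(z + 2) - 2*atan(z).
Step 1. Decompose ∫((-11*z**4 + 31*z**3 + 23*z**2 + 47*z + 6)/(z**5 - 4*z**4 - 6*z**3 + 6*z**2 - 7*z + 10)) dz by partial fractions, (-11*z**4 + 31*z**3 + 23*z**2 + 47*z + 6)/(z**5 - 4*z**4 - 6*z**3 + 6*z**2 - 7*z + 10) = -2/(z**2 + 1) - 4/(z + 2) - 4/(z - 1) - 3/(z - 5): now ∫(-3/(z - 5)) dz + ∫(-4/(z - 1)) dz + ∫(-4/(z + 2)) dz + ∫(-2/(z**2 + 1)) dz.
Step 2. Evaluate the standard form [assuming z > -2]: now -4*log(z + 2) + ∫(-3/(z - 5)) dz + ∫(-4/(z - 1)) dz + ∫(-2/(z**2 + 1)) dz.
Step 3. Evaluate the standard form [assuming z > 1]: now -4*log(z - 1) - 4*log(z + 2) + ∫(-3/(z - 5)) dz + ∫(-2/(z**2 + 1)) dz.
Step 4. Evaluate the standard form [assuming z > 5]: now -3*log(z - 5) - 4*log(z - 1) - 4*log(z + 2) + ∫(-2/(z**2 + 1)) dz.
Step 5. Evaluate the standard form: now -3*log(z - 5) - 4*log(z - 1) - 4*log(z + 2) - 2*atan(z).
Answer: -3*log(z - 5) - 4*log(z - 1) - 4*log(z + 2) - 2*atan(z).


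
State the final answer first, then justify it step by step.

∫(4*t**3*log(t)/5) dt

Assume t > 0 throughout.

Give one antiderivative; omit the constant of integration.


The answer is t**4*log(t)/5 - t**4/20.
Step 1. Integrate ∫(4*t**3*log(t)/5) dt by parts with u = log(t), dv = (4*t**3/5) dt, so v = t**4/5 [assuming t > 0]: now t**4*log(t)/5 + ∫(-t**3/5) dt.
Step 2. Evaluate the standard form: now t**4*log(t)/5 - t**4/20.
Answer: t**4*log(t)/5 - t**4/20.


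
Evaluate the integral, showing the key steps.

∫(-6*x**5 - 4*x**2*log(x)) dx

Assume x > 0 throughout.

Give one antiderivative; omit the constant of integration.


Step 1. Rewrite: now ∫(-6*x**5) dx + ∫(-4*x**2*log(x)) dx.
Step 2. Integrate ∫(-4*x**2*log(x)) dx by parts with u = log(x), dv = (-4*x**2) dx, so v = -4*x**3/3 [assuming x > 0]: now -4*x**3*log(x)/3 + ∫(4*x**2/3) dx + ∫(-6*x**5) dx.
Step 3. Evaluate the standard form: now -4*x**3*log(x)/3 + 4*x**3/9 + ∫(-6*x**5) dx.
Step 4. Evaluate the standard form: now -x**6 - 4*x**3*log(x)/3 + 4*x**3/9.
Answer: -x**6 - 4*x**3*log(x)/3 + 4*x**3/9.


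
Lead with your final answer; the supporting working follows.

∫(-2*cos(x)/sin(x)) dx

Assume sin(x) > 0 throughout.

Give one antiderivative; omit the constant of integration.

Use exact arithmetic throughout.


The answer is -2*log(sin(x)).
Step 1. Substitute u = sin(x), turning ∫(-2*cos(x)/sin(x)) dx into ∫(-2/u) du: now ∫(-2/u) du.
Step 2. Evaluate the standard form [assuming u > 0]: now -2*log(u).
Step 3. Substitute back u = sin(x): now -2*log(sin(x)).
Answer: -2*log(sin(x)).


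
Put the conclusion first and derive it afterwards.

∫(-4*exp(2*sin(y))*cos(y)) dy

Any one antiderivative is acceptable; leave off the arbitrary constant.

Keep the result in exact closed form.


The answer is -2*exp(2*sin(y)).
Step 1. Substitute u = sin(y), turning ∫(-4*exp(2*sin(y))*cos(y)) dy into ∫(-4*exp(2*u)) du: now ∫(-4*exp(2*u)) du.
Step 2. Evaluate the standard form: now -2*exp(2*u).
Step 3. Substitute back u = sin(y): now -2*exp(2*sin(y)).
Answer: -2*exp(2*sin(y)).


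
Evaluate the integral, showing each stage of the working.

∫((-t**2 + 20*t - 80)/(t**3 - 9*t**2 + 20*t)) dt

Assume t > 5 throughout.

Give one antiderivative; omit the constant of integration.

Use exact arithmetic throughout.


Step 1. Decompose ∫((-t**2 + 20*t - 80)/(t**3 - 9*t**2 + 20*t)) dt by partial fractions, (-t**2 + 20*t - 80)/(t**3 - 9*t**2 + 20*t) = 4/(t - 4) - 1/(t - 5) - 4/t: now ∫(-4/t) dt + ∫(-1/(t - 5)) dt + ∫(4/(t - 4)) dt.
Step 2. Evaluate the standard form [assuming t > 4]: now 4*log(t - 4) + ∫(-4/t) dt + ∫(-1/(t - 5)) dt.
Step 3. Evaluate the standard form [assuming t > 5]: now -log(t - 5) + 4*log(t - 4) + ∫(-4/t) dt.
Step 4. Evaluate the standard form [assuming t > 0]: now -4*log(t) - log(t - 5) + 4*log(t - 4).
Answer: -4*log(t) - log(t - 5) + 4*log(t - 4).


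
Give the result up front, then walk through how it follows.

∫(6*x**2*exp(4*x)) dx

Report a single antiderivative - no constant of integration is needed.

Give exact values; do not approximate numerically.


The answer is 3*x**2*exp(4*x)/2 - 3*x*exp(4*x)/4 + 3*exp(4*x)/16.
Step 1. Integrate ∫(6*x**2*exp(4*x)) dx by parts with u = x**2, dv = (6*exp(4*x)) dx, so v = 3*exp(4*x)/2: now 3*x**2*exp(4*x)/2 + ∫(-3*x*exp(4*x)) dx.
Step 2. Integrate ∫(-3*x*exp(4*x)) dx by parts with u = x, dv = (-3*exp(4*x)) dx, so v = -3*exp(4*x)/4: now 3*x**2*exp(4*x)/2 - 3*x*exp(4*x)/4 + ∫(3*exp(4*x)/4) dx.
Step 3. Evaluate the standard form: now 3*x**2*exp(4*x)/2 - 3*x*exp(4*x)/4 + 3*exp(4*x)/16.
Answer: 3*x**2*exp(4*x)/2 - 3*x*exp(4*x)/4 + 3*exp(4*x)/16.


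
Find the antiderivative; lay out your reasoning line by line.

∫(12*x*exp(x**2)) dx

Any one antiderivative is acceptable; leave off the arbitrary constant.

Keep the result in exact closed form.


Step 1. Substitute u = x**2, turning ∫(12*x*exp(x**2)) dx into ∫(6*exp(u)) du: now ∫(6*exp(u)) du.
Step 2. Evaluate the standard form: now 6*exp(u).
Step 3. Substitute back u = x**2: now 6*exp(x**2).
Answer: 6*exp(x**2).


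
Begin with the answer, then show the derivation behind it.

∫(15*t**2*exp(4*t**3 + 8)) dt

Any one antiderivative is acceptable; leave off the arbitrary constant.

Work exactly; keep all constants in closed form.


The answer is 5*exp(4*t**3 + 8)/4.
Step 1. Substitute u = t**3 + 2, turning ∫(15*t**2*exp(4*t**3 + 8)) dt into ∫(5*exp(4*u)) du: now ∫(5*exp(4*u)) du.
Step 2. Evaluate the standard form: now 5*exp(4*u)/4.
Step 3. Substitute back u = t**3 + 2: now 5*exp(4*t**3 + 8)/4.
Answer: 5*exp(4*t**3 + 8)/4.


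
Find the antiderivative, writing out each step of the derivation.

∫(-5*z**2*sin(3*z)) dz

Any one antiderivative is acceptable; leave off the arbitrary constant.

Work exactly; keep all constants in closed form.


Step 1. Integrate ∫(-5*z**2*sin(3*z)) dz by parts with u = z**2, dv = (-5*sin(3*z)) dz, so v = 5*cos(3*z)/3: now 5*z**2*cos(3*z)/3 + ∫(-10*z*cos(3*z)/3) dz.
Step 2. Integrate ∫(-10*z*cos(3*z)/3) dz by parts with u = z, dv = (-10*cos(3*z)/3) dz, so v = -10*sin(3*z)/9: now 5*z**2*cos(3*z)/3 - 10*z*sin(3*z)/9 + ∫(10*sin(3*z)/9) dz.
Step 3. Evaluate the standard form: now 5*z**2*cos(3*z)/3 - 10*z*sin(3*z)/9 - 10*cos(3*z)/27.
Answer: 5*z**2*cos(3*z)/3 - 10*z*sin(3*z)/9 - 10*cos(3*z)/27.


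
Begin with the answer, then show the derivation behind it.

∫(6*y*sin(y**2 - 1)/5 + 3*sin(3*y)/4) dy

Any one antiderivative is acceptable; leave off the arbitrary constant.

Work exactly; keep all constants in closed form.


The answer is -cos(3*y)/4 - 3*cos(y**2 - 1)/5.
Step 1. Rewrite: now ∫(6*y*sin(y**2 - 1)/5) dy + ∫(3*sin(3*y)/4) dy.
Step 2. Substitute u = y**2 - 1, turning ∫(6*y*sin(y**2 - 1)/5) dy into ∫(3*sin(u)/5) du: now ∫(3*sin(u)/5) du + ∫(3*sin(3*y)/4) dy.
Step 3. Evaluate the standard form: now -3*cos(u)/5 + ∫(3*sin(3*y)/4) dy.
Step 4. Substitute back u = y**2 - 1: now -3*cos(y**2 - 1)/5 + ∫(3*sin(3*y)/4) dy.
Step 5. Evaluate the standard form: now -cos(3*y)/4 - 3*cos(y**2 - 1)/5.
Answer: -cos(3*y)/4 - 3*cos(y**2 - 1)/5.


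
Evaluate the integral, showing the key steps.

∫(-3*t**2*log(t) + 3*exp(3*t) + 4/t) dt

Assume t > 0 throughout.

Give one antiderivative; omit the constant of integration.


Step 1. Rewrite: now ∫(4/t) dt + ∫(-3*t**2*log(t)) dt + ∫(3*exp(3*t)) dt.
Step 2. Evaluate the standard form [assuming t > 0]: now 4*log(t) + ∫(-3*t**2*log(t)) dt + ∫(3*exp(3*t)) dt.
Step 3. Evaluate the standard form: now exp(3*t) + 4*log(t) + ∫(-3*t**2*log(t)) dt.
Step 4. Integrate ∫(-3*t**2*log(t)) dt by parts with u = log(t), dv = (-3*t**2) dt, so v = -t**3 [assuming t > 0]: now -t**3*log(t) + exp(3*t) + 4*log(t) + ∫(t**2) dt.
Step 5. Evaluate the standard form: now -t**3*log(t) + t**3/3 + exp(3*t) + 4*log(t).
Answer: -t**3*log(t) + t**3/3 + exp(3*t) + 4*log(t).


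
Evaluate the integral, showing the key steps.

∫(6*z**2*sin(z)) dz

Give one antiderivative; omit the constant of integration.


Step 1. Integrate ∫(6*z**2*sin(z)) dz by parts with u = z**2, dv = (6*sin(z)) dz, so v = -6*cos(z): now -6*z**2*cos(z) + ∫(12*z*cos(z)) dz.
Step 2. Integrate ∫(12*z*cos(z)) dz by parts with u = z, dv = (12*cos(z)) dz, so v = 12*sin(z): now -6*z**2*cos(z) + 12*z*sin(z) + ∫(-12*sin(z)) dz.
Step 3. Evaluate the standard form: now -6*z**2*cos(z) + 12*z*sin(z) + 12*cos(z).
Answer: -6*z**2*cos(z) + 12*z*sin(z) + 12*cos(z).


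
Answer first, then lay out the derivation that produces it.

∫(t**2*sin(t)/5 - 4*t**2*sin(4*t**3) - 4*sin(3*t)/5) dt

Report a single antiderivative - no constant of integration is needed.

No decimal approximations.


The answer is -t**2*cos(t)/5 + 2*t*sin(t)/5 + 2*cos(t)/5 + 4*cos(3*t)/15 + cos(4*t**3)/3.
Step 1. Rewrite: now ∫(t**2*sin(t)/5) dt + ∫(-4*t**2*sin(4*t**3)) dt + ∫(-4*sin(3*t)/5) dt.
Step 2. Integrate ∫(t**2*sin(t)/5) dt by parts with u = t**2, dv = (sin(t)/5) dt, so v = -cos(t)/5: now -t**2*cos(t)/5 + ∫(2*t*cos(t)/5) dt + ∫(-4*t**2*sin(4*t**3)) dt + ∫(-4*sin(3*t)/5) dt.
Step 3. Integrate ∫(2*t*cos(t)/5) dt by parts with u = t, dv = (2*cos(t)/5) dt, so v = 2*sin(t)/5: now -t**2*cos(t)/5 + 2*t*sin(t)/5 + ∫(-4*t**2*sin(4*t**3)) dt + ∫(-2*sin(t)/5) dt + ∫(-4*sin(3*t)/5) dt.
Step 4. Evaluate the standard form: now -t**2*cos(t)/5 + 2*t*sin(t)/5 + 2*cos(t)/5 + ∫(-4*t**2*sin(4*t**3)) dt + ∫(-4*sin(3*t)/5) dt.
Step 5. Evaluate the standard form: now -t**2*cos(t)/5 + 2*t*sin(t)/5 + 2*cos(t)/5 + 4*cos(3*t)/15 + ∫(-4*t**2*sin(4*t**3)) dt.
Step 6. Substitute u = t**3, turning ∫(-4*t**2*sin(4*t**3)) dt into ∫(-4*sin(4*u)/3) du: now -t**2*cos(t)/5 + 2*t*sin(t)/5 + 2*cos(t)/5 + 4*cos(3*t)/15 + ∫(-4*sin(4*u)/3) du.
Step 7. Evaluate the standard form: now -t**2*cos(t)/5 + 2*t*sin(t)/5 + 2*cos(t)/5 + 4*cos(3*t)/15 + cos(4*u)/3.
Step 8. Substitute back u = t**3: now -t**2*cos(t)/5 + 2*t*sin(t)/5 + 2*cos(t)/5 + 4*cos(3*t)/15 + cos(4*t**3)/3.
Answer: -t**2*cos(t)/5 + 2*t*sin(t)/5 + 2*cos(t)/5 + 4*cos(3*t)/15 + cos(4*t**3)/3.


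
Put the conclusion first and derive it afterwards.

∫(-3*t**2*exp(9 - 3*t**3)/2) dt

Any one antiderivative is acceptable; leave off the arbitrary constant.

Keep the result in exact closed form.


The answer is exp(9 - 3*t**3)/6.
Step 1. Substitute u = t**3 - 3, turning ∫(-3*t**2*exp(9 - 3*t**3)/2) dt into ∫(-exp(-3*u)/2) du: now ∫(-exp(-3*u)/2) du.
Step 2. Evaluate the standard form: now exp(-3*u)/6.
Step 3. Substitute back u = t**3 - 3: now exp(9 - 3*t**3)/6.
Answer: exp(9 - 3*t**3)/6.


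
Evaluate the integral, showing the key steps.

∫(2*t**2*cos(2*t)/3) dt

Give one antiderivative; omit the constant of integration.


Step 1. Integrate ∫(2*t**2*cos(2*t)/3) dt by parts with u = t**2, dv = (2*cos(2*t)/3) dt, so v = sin(2*t)/3: now t**2*sin(2*t)/3 + ∫(-2*t*sin(2*t)/3) dt.
Step 2. Integrate ∫(-2*t*sin(2*t)/3) dt by parts with u = t, dv = (-2*sin(2*t)/3) dt, so v = cos(2*t)/3: now t**2*sin(2*t)/3 + t*cos(2*t)/3 + ∫(-cos(2*t)/3) dt.
Step 3. Evaluate the standard form: now t**2*sin(2*t)/3 + t*cos(2*t)/3 - sin(2*t)/6.
Answer: t**2*sin(2*t)/3 + t*cos(2*t)/3 - sin(2*t)/6.


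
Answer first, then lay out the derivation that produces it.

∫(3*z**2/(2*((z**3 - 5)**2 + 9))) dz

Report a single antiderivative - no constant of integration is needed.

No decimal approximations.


The answer is atan(z**3/3 - 5/3)/6.
Step 1. Substitute u = z**3 - 5, turning ∫(3*z**2/(2*((z**3 - 5)**2 + 9))) dz into ∫(1/(2*(u**2 + 9))) du: now ∫(1/(2*(u**2 + 9))) du.
Step 2. Evaluate the standard form: now atan(u/3)/6.
Step 3. Substitute back u = z**3 - 5: now atan(z**3/3 - 5/3)/6.
Answer: atan(z**3/3 - 5/3)/6.


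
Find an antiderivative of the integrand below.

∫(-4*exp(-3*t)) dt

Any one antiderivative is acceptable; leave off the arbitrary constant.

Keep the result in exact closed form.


Answer: 4*exp(-3*t)/3.


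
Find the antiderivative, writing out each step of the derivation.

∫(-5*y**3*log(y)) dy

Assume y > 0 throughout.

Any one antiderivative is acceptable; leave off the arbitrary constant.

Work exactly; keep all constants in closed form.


Step 1. Integrate ∫(-5*y**3*log(y)) dy by parts with u = log(y), dv = (-5*y**3) dy, so v = -5*y**4/4 [assuming y > 0]: now -5*y**4*log(y)/4 + ∫(5*y**3/4) dy.
Step 2. Evaluate the standard form: now -5*y**4*log(y)/4 + 5*y**4/16.
Answer: -5*y**4*log(y)/4 + 5*y**4/16.


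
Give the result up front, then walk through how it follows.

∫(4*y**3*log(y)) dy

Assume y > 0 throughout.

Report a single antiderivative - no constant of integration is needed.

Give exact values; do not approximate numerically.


The answer is y**4*log(y) - y**4/4.
Step 1. Integrate ∫(4*y**3*log(y)) dy by parts with u = log(y), dv = (4*y**3) dy, so v = y**4 [assuming y > 0]: now y**4*log(y) + ∫(-y**3) dy.
Step 2. Evaluate the standard form: now y**4*log(y) - y**4/4.
Answer: y**4*log(y) - y**4/4.


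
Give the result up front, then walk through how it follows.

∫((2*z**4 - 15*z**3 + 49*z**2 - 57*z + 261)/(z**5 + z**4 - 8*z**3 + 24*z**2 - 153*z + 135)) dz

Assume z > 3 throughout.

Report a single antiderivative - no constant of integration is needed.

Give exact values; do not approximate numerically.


The answer is log(z - 3) - 2*log(z - 1) + 3*log(z + 5) - atan(z/3).
Step 1. Decompose ∫((2*z**4 - 15*z**3 + 49*z**2 - 57*z + 261)/(z**5 + z**4 - 8*z**3 + 24*z**2 - 153*z + 135)) dz by partial fractions, (2*z**4 - 15*z**3 + 49*z**2 - 57*z + 261)/(z**5 + z**4 - 8*z**3 + 24*z**2 - 153*z + 135) = -3/(z**2 + 9) + 3/(z + 5) - 2/(z - 1) + 1/(z - 3): now ∫(1/(z - 3)) dz + ∫(-2/(z - 1)) dz + ∫(3/(z + 5)) dz + ∫(-3/(z**2 + 9)) dz.
Step 2. Evaluate the standard form [assuming z > 3]: now log(z - 3) + ∫(-2/(z - 1)) dz + ∫(3/(z + 5)) dz + ∫(-3/(z**2 + 9)) dz.
Step 3. Evaluate the standard form [assuming z > -5]: now log(z - 3) + 3*log(z + 5) + ∫(-2/(z - 1)) dz + ∫(-3/(z**2 + 9)) dz.
Step 4. Evaluate the standard form [assuming z > 1]: now log(z - 3) - 2*log(z - 1) + 3*log(z + 5) + ∫(-3/(z**2 + 9)) dz.
Step 5. Evaluate the standard form: now log(z - 3) - 2*log(z - 1) + 3*log(z + 5) - atan(z/3).
Answer: log(z - 3) - 2*log(z - 1) + 3*log(z + 5) - atan(z/3).


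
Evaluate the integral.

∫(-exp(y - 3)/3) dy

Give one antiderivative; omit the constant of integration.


Answer: -exp(y - 3)/3.


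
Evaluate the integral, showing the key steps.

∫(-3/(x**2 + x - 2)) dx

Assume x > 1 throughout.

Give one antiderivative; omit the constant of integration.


Step 1. Decompose ∫(-3/(x**2 + x - 2)) dx by partial fractions, -3/(x**2 + x - 2) = 1/(x + 2) - 1/(x - 1): now ∫(-1/(x - 1)) dx + ∫(1/(x + 2)) dx.
Step 2. Evaluate the standard form [assuming x > 1]: now -log(x - 1) + ∫(1/(x + 2)) dx.
Step 3. Evaluate the standard form [assuming x > -2]: now -log(x - 1) + log(x + 2).
Answer: -log(x - 1) + log(x + 2).
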